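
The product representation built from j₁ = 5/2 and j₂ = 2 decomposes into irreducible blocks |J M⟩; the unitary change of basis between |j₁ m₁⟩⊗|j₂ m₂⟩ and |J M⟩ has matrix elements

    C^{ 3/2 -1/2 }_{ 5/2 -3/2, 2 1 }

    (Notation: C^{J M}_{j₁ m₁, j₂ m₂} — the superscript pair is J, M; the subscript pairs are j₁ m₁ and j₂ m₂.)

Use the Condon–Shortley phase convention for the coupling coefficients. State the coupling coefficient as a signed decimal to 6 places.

j₁+j₂−J=3  J+j₁−j₂=2  J−j₁+j₂=1  j₁+j₂+J+1=7
(j₁±m₁, j₂±m₂, J±M) = (1,4,3,1,1,2)
P² = 96/35
sum k=2..3:
  [2] +1/4 = 1/4
  [3] −1/6 = -1/6
S = 1/12
C² = P²·S² = 2/105 ; C = +0.138013

+√(2/105) ≈ +0.138013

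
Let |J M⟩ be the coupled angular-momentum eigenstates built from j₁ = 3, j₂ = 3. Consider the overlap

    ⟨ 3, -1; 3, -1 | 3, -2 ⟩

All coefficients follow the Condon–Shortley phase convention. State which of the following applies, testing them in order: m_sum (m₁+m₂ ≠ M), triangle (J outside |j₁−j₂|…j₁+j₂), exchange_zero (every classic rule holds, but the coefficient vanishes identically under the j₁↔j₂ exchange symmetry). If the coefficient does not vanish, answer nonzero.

exchange_zero

m-sum: m₁+m₂ = -1+(-1) = -2, M = -2  ✓
triangle: |j₁−j₂| = 0 ≤ J = 3 ≤ j₁+j₂ = 6  ✓
exchange: j₁=j₂ and m₁=m₂, and (−1)^(j₁+j₂−J) = (−1)^3 = −1 forces ⟨j₁m₁;j₂m₂|JM⟩ = −⟨j₂m₂;j₁m₁|JM⟩ = −⟨j₁m₁;j₂m₂|JM⟩ ⇒ the coefficient vanishes identically
Racah sum check: Σ_k collapses to 0 ⇒ CG = 0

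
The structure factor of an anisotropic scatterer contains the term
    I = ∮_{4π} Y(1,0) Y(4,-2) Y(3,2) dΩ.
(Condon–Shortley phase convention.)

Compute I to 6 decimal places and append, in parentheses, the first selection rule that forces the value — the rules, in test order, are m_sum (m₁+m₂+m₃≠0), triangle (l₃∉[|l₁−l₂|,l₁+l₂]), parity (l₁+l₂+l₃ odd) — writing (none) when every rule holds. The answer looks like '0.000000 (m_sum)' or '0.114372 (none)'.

0.213244 (none)

m-sum 0 ✓  L=8 even ✓  3≤3≤5 ✓
Π(2lᵢ+1) = 3×9×7 = 189
triangle coeff Δ(1,4,3) = 1/252
Σ_t [1,1]: t=1:−1/36 = -1/36
(3j)²=4/63 [(1 4 3; 0 0 0)], sign=+1
Σ_t [1,1]: t=1:−1/120 = -1/120
(3j)²=1/21 [(1 4 3; 0 -2 2)], sign=+1
⇒ 4πI² = 4/7
I = (+1)√(4/7/(4π)) = 0.21324362
No selection rule forces the value: the integral is nonzero (none).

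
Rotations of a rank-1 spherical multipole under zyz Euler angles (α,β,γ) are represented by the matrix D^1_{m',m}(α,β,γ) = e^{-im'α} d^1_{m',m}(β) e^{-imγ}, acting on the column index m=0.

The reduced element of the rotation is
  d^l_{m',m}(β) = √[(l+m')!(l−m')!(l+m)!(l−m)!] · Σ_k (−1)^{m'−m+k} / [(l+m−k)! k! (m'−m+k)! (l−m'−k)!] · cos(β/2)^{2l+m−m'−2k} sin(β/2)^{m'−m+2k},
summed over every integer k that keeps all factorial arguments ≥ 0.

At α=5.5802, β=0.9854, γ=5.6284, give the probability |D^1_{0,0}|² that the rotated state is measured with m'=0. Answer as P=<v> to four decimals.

P=0.3053

Split into d^1_{0,0}(β=0.9854) × two z-phases.
With c≡cos(β/2)=0.881059 and s≡sin(β/2)=0.473006, N=[1·1·1·1]^{1/2}=1.000000
k∈{0,1} keeps every argument non-negative
  k=0: (−1)^0·1.0000/(1)·0.8811^2·0.4730^0 = +0.776265
  k=1: (−1)^1·1.0000/(1)·0.8811^0·0.4730^2 = -0.223735
d^1_{0,0}(0.9854) = +0.776265 -0.223735 = +0.552530
|D^1_{0,0}|² = |d^1_{0,0}(β)|² = (+0.552530)² = 0.305289 (the z-rotation phases have unit modulus)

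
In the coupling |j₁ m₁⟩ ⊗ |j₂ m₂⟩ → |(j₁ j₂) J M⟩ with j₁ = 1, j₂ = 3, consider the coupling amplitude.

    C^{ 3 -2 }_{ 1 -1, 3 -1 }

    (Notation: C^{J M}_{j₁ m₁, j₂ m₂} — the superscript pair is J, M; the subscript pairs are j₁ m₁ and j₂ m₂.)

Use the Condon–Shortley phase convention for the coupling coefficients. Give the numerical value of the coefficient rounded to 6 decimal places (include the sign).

−√(5/12) ≈ -0.645497

triangle: 1!×1!×5!/8! = 120/40320
(j±m)!: 0!×2!×2!×4!×1!×5! = 11520
prefactor² = (2J+1)×Δ×N² = 240
  k=1: −1/(1!×0!×1!×1!×0!×4!) = -1/24
Σ = -1/24  ⇒  CG² = 240×(-1/24)² = 5/12
CG = −√(5/12) = -0.645497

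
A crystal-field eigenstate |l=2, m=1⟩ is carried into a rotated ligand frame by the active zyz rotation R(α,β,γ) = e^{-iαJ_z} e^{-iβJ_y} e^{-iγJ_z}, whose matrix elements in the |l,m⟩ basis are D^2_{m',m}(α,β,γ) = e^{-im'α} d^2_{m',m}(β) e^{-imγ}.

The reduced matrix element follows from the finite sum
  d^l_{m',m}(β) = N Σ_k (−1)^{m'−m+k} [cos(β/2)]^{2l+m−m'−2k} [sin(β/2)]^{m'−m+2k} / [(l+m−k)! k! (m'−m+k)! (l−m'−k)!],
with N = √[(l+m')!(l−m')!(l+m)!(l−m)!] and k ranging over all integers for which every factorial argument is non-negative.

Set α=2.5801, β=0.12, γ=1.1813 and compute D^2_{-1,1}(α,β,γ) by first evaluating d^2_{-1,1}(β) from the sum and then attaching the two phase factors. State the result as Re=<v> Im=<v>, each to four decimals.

D^2_{-1,1}(2.5801,0.1200,1.1813) = e^{-i·-1·2.5801}·d^2_{-1,1}(0.1200)·e^{-i·1·1.1813}. Compute d first:
With c≡cos(β/2)=0.998201 and s≡sin(β/2)=0.059964, N=[1·6·6·1]^{1/2}=6.000000
The bounds max(0,m−m')=2 and min(l+m,l−m')=3 give 2 terms
  k=2: (−1)^0·6.0000/(2)·0.9982^2·0.0600^2 = +0.010748
  k=3: (−1)^1·6.0000/(6)·0.9982^0·0.0600^4 = -0.000013
d^2_{-1,1}(0.1200) = +0.010748 -0.000013 = +0.010735
Phases: e^{-i·(-1)·2.5801}=-0.846461+0.532450i, e^{-i·(1)·1.1813}=+0.379723-0.925100i ⇒ D=+0.001837+0.010577i

Re=0.0018 Im=0.0106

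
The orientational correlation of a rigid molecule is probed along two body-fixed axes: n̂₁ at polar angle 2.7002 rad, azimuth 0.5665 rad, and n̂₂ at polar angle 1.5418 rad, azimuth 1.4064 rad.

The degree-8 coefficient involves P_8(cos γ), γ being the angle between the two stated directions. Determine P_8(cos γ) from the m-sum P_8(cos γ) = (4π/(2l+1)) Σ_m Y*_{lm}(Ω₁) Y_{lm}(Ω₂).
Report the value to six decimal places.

Summing Y*_{l m}(θ₁,φ₁)·Y_{l m}(θ₂,φ₂) over m ∈ [−8, 8]; prefactor 4π/(2·8+1) = 0.739198:
  [-8]  conj(Y_{8,-8})(Ω₁) = (-0.000103, -0.000562) ; Y_{8,-8}(Ω₂) = (0.129889, 0.497006) ; Δ = (0.000266, -0.000124)
  [-7]  conj(Y_{8,-7})(Ω₁) = (0.003288, 0.003552) ; Y_{8,-7}(Ω₂) = (-0.054418, 0.024303) ; Δ = (-0.000265, -0.000113)
  [-6]  conj(Y_{8,-6})(Ω₁) = (-0.024919, -0.006560) ; Y_{8,-6}(Ω₂) = (0.204539, 0.309204) ; Δ = (-0.003069, -0.009047)
  [-5]  conj(Y_{8,-5})(Ω₁) = (0.092302, -0.029475) ; Y_{8,-5}(Ω₂) = (-0.051480, 0.047845) ; Δ = (-0.003342, 0.005934)
  [-4]  conj(Y_{8,-4})(Ω₁) = (-0.167327, 0.200603) ; Y_{8,-4}(Ω₂) = (0.261469, 0.201917) ; Δ = (-0.084256, 0.018665)
  [-3]  conj(Y_{8,-3})(Ω₁) = (0.061712, -0.476835) ; Y_{8,-3}(Ω₂) = (-0.035661, 0.066347) ; Δ = (0.029436, 0.021099)
  [-2]  conj(Y_{8,-2})(Ω₁) = (0.213031, 0.455105) ; Y_{8,-2}(Ω₂) = (0.296584, 0.101187) ; Δ = (0.017131, 0.156533)
  [-1]  conj(Y_{8,-1})(Ω₁) = (-0.035093, -0.022320) ; Y_{8,-1}(Ω₂) = (-0.012681, 0.076440) ; Δ = (0.002151, -0.002399)
  [+0]  conj(Y_{8,0})(Ω₁) = (-0.474721, -0.000000) ; Y_{8,0}(Ω₂) = (0.308458, 0.000000) ; Δ = (-0.146431, -0.000000)
  [+1]  conj(Y_{8,1})(Ω₁) = (0.035093, -0.022320) ; Y_{8,1}(Ω₂) = (0.012681, 0.076440) ; Δ = (0.002151, 0.002399)
  [+2]  conj(Y_{8,2})(Ω₁) = (0.213031, -0.455105) ; Y_{8,2}(Ω₂) = (0.296584, -0.101187) ; Δ = (0.017131, -0.156533)
  [+3]  conj(Y_{8,3})(Ω₁) = (-0.061712, -0.476835) ; Y_{8,3}(Ω₂) = (0.035661, 0.066347) ; Δ = (0.029436, -0.021099)
  [+4]  conj(Y_{8,4})(Ω₁) = (-0.167327, -0.200603) ; Y_{8,4}(Ω₂) = (0.261469, -0.201917) ; Δ = (-0.084256, -0.018665)
  [+5]  conj(Y_{8,5})(Ω₁) = (-0.092302, -0.029475) ; Y_{8,5}(Ω₂) = (0.051480, 0.047845) ; Δ = (-0.003342, -0.005934)
  [+6]  conj(Y_{8,6})(Ω₁) = (-0.024919, 0.006560) ; Y_{8,6}(Ω₂) = (0.204539, -0.309204) ; Δ = (-0.003069, 0.009047)
  [+7]  conj(Y_{8,7})(Ω₁) = (-0.003288, 0.003552) ; Y_{8,7}(Ω₂) = (0.054418, 0.024303) ; Δ = (-0.000265, 0.000113)
  [+8]  conj(Y_{8,8})(Ω₁) = (-0.000103, 0.000562) ; Y_{8,8}(Ω₂) = (0.129889, -0.497006) ; Δ = (0.000266, 0.000124)
Σ over m = (-0.230326, -0.000000); ×(4π/17) → (-0.170257, -0.000000). Real part: -0.170257

-0.170257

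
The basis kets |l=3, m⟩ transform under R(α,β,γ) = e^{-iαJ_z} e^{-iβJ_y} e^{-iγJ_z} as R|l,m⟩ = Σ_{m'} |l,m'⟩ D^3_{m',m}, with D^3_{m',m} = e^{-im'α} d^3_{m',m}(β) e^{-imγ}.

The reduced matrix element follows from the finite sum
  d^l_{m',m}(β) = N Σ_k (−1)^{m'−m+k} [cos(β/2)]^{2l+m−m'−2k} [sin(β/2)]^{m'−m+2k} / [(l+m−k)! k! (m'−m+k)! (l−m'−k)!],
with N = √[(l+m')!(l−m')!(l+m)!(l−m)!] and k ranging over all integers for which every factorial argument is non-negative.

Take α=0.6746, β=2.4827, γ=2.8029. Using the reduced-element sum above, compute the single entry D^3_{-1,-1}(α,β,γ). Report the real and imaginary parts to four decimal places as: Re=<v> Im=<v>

Re=-0.4023 Im=-0.1405

First d^3_{-1,-1}(β=2.4827), then the phase factors e^{-i(-1)α} and e^{-i(-1)γ}:
c=cos(2.482700/2)=0.323519, s=sin(2.482700/2)=0.946222; N=√[2·24·2·24]=48.000000
Admissible k: 0..2 (factorial args all ≥0)
  k=0: (−1)^0·48.0000/(48)·0.3235^6·0.9462^0 = +0.001147
  k=1: (−1)^1·48.0000/(6)·0.3235^4·0.9462^2 = -0.078465
  k=2: (−1)^2·48.0000/(8)·0.3235^2·0.9462^4 = +0.503411
d^3_{-1,-1}(2.4827) = +0.001147 -0.078465 +0.503411 = +0.426093
Phases: e^{-i·(-1)·0.6746}=+0.780957+0.624585i, e^{-i·(-1)·2.8029}=-0.943190+0.332254i ⇒ D=-0.402279-0.140451i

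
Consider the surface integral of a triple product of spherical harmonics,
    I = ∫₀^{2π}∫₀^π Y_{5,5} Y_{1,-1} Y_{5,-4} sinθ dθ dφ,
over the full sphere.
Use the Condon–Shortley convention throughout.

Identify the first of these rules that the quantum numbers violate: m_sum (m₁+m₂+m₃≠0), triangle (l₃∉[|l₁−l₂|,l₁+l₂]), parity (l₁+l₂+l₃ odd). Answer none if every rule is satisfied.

azimuthal sum: 5 − 1 − 4 = 0  ✓
4 ≤ 5 ≤ 6 (triangle on l)  ✓
L = 5 + 1 + 5 = 11 (odd)  ✗

parity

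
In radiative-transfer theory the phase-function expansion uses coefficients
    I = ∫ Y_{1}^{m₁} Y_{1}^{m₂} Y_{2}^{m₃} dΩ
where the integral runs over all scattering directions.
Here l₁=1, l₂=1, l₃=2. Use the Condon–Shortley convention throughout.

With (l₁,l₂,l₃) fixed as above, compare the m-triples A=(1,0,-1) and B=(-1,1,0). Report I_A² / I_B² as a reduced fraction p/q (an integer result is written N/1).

3/1

Shared (l₁,l₂,l₃)=(1,1,2): N and (l;000)² cancel in I_A²/I_B².
A: Δ = 0!·2!·2!/5! = 1/30; Racah Σ t=0..0: t=0:+1/2 = 1/2; ⇒ 3j(1 1 2; 1 0 -1)² = 1/10, sgn -1
B: Δ = 0!·2!·2!/5! = 1/30; Racah Σ t=0..0: t=0:+1/4 = 1/4; ⇒ 3j(1 1 2; -1 1 0)² = 1/30, sgn +1
I_A²/I_B² = (1/10)/(1/30) = 3/1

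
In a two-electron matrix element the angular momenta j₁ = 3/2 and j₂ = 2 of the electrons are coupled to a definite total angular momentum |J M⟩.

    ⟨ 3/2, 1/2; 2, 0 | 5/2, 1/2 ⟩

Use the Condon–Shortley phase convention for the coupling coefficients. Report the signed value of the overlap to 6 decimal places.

+√(3/35) = +0.292770

triangle: 1!×2!×3!/7! = 12/5040
(j±m)!: 2!×1!×2!×2!×3!×2! = 96
prefactor² = (2J+1)×Δ×N² = 48/35
  k=0: +1/(0!×1!×1!×2!×1!×1!) = 1/2
  k=1: −1/(1!×0!×0!×1!×2!×2!) = -1/4
Σ = 1/4  ⇒  CG² = 48/35×(1/4)² = 3/35
CG = +√(3/35) = +0.292770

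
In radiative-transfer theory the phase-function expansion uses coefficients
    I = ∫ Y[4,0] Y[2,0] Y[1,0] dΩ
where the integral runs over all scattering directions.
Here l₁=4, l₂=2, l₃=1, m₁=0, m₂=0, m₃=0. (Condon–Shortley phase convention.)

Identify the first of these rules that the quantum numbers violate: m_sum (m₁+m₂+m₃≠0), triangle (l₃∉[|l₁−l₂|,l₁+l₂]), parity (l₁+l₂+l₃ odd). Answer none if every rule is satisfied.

triangle

m₁+m₂+m₃ = 0 + 0 + 0 = 0  ✓
triangle: need |l₁−l₂| ≤ l₃ ≤ l₁+l₂ = [2,6]; l₃=1 is outside  ✗
parity: l₁+l₂+l₃ = 7 is odd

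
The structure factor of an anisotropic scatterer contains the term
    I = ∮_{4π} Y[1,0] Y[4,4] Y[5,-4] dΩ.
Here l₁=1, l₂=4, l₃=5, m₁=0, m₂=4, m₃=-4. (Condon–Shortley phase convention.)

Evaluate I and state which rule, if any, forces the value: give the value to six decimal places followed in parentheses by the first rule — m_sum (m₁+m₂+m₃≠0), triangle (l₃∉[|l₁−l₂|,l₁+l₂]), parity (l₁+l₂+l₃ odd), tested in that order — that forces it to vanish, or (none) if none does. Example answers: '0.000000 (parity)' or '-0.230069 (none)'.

0.147319 (none)

m-sum 0 ✓  L=10 even ✓  3≤5≤5 ✓
Π(2lᵢ+1) = 3×9×11 = 297
triangle coeff Δ(1,4,5) = 1/495
Σ_t [0,0]: t=0:+1/576 = 1/576
(3j)²=5/99 [(1 4 5; 0 0 0)], sign=-1
Σ_t [0,0]: t=0:+1/40320 = 1/40320
(3j)²=1/55 [(1 4 5; 0 4 -4)], sign=-1
⇒ 4πI² = 3/11
I = (+1)√(3/11/(4π)) = 0.14731920
No selection rule forces the value: the integral is nonzero (none).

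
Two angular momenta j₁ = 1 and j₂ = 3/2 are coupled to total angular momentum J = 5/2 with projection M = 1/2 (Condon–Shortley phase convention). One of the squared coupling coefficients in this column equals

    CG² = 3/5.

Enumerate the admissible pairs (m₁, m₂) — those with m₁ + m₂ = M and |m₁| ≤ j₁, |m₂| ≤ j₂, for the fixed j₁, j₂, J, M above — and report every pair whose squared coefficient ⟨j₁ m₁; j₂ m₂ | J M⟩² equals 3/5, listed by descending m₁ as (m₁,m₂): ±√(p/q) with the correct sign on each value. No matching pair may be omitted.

(0,1/2): +√(3/5)

Admissible pairs with m₁+m₂ = M = 1/2: (-1,3/2), (0,1/2), (1,-1/2)
  (m₁,m₂)=(1,-1/2): CG² = 3/10, CG = +√(3/10)
  (m₁,m₂)=(0,1/2): CG² = 3/5, CG = +√(3/5)   ← matches the target
  (m₁,m₂)=(-1,3/2): CG² = 1/10, CG = +√(1/10)
Pairs with CG² = 3/5: (0,1/2): +√(3/5)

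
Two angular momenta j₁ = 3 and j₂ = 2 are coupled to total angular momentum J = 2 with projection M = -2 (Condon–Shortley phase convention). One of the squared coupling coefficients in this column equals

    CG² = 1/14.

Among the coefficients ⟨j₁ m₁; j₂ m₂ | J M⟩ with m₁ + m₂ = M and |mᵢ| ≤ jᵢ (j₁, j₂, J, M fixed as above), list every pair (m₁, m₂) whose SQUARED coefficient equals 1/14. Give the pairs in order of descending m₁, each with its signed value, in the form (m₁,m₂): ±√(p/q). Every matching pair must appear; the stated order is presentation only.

(0,-2): +√(1/14)

Admissible pairs with m₁+m₂ = M = -2: (-3,1), (-2,0), (-1,-1), (0,-2)
  (m₁,m₂)=(0,-2): CG² = 1/14, CG = +√(1/14)   ← matches the target
  (m₁,m₂)=(-1,-1): CG² = 3/14, CG = −√(3/14)
  (m₁,m₂)=(-2,0): CG² = 5/14, CG = +√(5/14)
  (m₁,m₂)=(-3,1): CG² = 5/14, CG = −√(5/14)
Pairs with CG² = 1/14: (0,-2): +√(1/14)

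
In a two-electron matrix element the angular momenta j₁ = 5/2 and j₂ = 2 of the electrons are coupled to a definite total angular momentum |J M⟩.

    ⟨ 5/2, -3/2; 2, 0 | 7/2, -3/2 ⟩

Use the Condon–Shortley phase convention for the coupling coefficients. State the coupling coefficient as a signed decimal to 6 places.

-0.534522

triangle: 1!*4!*3!/9! = 144/362880
(j±m)!: 1!*4!*2!*2!*2!*5! = 23040
prefactor² = (2J+1)*Δ*N² = 512/7
  k=0: +1/(0!*1!*4!*2!*0!*1!) = 1/48
  k=1: −1/(1!*0!*3!*1!*1!*2!) = -1/12
Σ = -1/16  ⇒  CG² = 512/7*(-1/16)² = 2/7
CG = −√(2/7) = -0.534522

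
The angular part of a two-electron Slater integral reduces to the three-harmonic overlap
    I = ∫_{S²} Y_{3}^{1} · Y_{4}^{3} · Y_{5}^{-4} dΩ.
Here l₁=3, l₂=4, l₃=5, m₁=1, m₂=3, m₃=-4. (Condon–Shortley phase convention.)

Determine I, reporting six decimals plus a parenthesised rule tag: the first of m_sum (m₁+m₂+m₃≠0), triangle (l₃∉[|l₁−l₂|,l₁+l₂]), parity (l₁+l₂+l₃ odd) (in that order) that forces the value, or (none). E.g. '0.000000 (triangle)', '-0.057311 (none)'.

m-sum 0 ✓  L=12 even ✓  1≤5≤7 ✓
Π(2lᵢ+1) = 7×9×11 = 693
triangle coeff Δ(3,4,5) = 1/180180
Σ_t [0,2]: t=0:+1/576 t=1:−1/144 t=2:+1/576 = -1/288
(3j)²=20/1001 [(3 4 5; 0 0 0)], sign=+1
Σ_t [1,2]: t=1:−1/4320 t=2:+1/5760 = -1/17280
(3j)²=7/4290 [(3 4 5; 1 3 -4)], sign=+1
⇒ 4πI² = 42/1859
I = (+1)√(42/1859/(4π)) = 0.04240138
No selection rule forces the value: the integral is nonzero (none).

0.042401 (none)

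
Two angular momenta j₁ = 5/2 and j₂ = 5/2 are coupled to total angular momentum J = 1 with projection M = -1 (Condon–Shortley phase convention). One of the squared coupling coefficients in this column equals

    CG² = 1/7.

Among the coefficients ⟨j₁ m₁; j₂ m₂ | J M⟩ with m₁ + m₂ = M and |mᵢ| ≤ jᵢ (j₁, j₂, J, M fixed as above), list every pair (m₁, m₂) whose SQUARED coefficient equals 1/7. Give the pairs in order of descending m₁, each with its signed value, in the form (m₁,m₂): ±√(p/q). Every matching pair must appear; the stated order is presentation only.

Admissible pairs with m₁+m₂ = M = -1: (-5/2,3/2), (-3/2,1/2), (-1/2,-1/2), (1/2,-3/2), (3/2,-5/2)
  (m₁,m₂)=(3/2,-5/2): CG² = 1/7, CG = +√(1/7)   ← matches the target
  (m₁,m₂)=(1/2,-3/2): CG² = 8/35, CG = −√(8/35)
  (m₁,m₂)=(-1/2,-1/2): CG² = 9/35, CG = +√(9/35)
  (m₁,m₂)=(-3/2,1/2): CG² = 8/35, CG = −√(8/35)
  (m₁,m₂)=(-5/2,3/2): CG² = 1/7, CG = +√(1/7)   ← matches the target
Pairs with CG² = 1/7: (3/2,-5/2): +√(1/7); (-5/2,3/2): +√(1/7)

(3/2,-5/2): +√(1/7); (-5/2,3/2): +√(1/7)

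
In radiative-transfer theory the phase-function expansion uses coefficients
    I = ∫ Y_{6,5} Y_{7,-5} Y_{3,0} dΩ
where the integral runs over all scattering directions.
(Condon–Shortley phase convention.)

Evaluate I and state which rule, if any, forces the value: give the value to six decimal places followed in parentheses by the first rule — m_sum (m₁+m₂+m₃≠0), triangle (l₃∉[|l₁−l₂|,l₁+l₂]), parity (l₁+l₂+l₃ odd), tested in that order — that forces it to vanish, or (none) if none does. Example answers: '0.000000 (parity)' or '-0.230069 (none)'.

0.161723 (none)

m-sum 0 ✓  L=16 even ✓  1≤3≤13 ✓
Π(2lᵢ+1) = 13×15×7 = 1365
triangle coeff Δ(6,7,3) = 1/2042040
Σ_t [4,6]: t=4:+1/207360 t=5:−1/57600 t=6:+1/207360 = -1/129600
(3j)²=168/12155 [(6 7 3; 0 0 0)], sign=+1
Σ_t [0,1]: t=0:+1/14515200 t=1:−1/4354560 = -1/6220800
(3j)²=77/4420 [(6 7 3; 5 -5 0)], sign=+1
⇒ 4πI² = 6174/18785
I = (+1)√(6174/18785/(4π)) = 0.16172337
No selection rule forces the value: the integral is nonzero (none).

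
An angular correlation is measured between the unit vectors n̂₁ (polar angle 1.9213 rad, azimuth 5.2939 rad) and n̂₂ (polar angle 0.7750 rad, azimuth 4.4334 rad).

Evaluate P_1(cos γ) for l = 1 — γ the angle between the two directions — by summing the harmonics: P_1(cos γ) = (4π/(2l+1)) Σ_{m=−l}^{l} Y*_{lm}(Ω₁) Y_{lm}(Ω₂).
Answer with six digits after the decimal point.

0.183204

Summing Y*_{l m}(θ₁,φ₁)·Y_{l m}(θ₂,φ₂) over m ∈ [−1, 1]; prefactor 4π/(2·1+1) = 4.188790:
  m=-1: (+0.178237-0.271153i) × (-0.066573+0.232400i) = +0.051150+0.059474i  (running Σ = +0.051150+0.059474i)
  m=0: (-0.167772-0.000000i) × (+0.349068+0.000000i) = -0.058564-0.000000i  (running Σ = -0.007414+0.059474i)
  m=1: (-0.178237-0.271153i) × (+0.066573+0.232400i) = +0.051150-0.059474i  (running Σ = +0.043737+0.000000i)
Σ over m = +0.043737+0.000000i; ×(4π/3) → +0.183204+0.000000i. Real part: 0.183204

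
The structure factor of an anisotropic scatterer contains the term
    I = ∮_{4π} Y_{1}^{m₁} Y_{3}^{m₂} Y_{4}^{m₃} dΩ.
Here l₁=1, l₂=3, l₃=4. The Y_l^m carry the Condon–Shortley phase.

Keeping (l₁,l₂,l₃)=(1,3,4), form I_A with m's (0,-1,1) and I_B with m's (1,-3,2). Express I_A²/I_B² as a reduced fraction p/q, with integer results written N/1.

15/1

Same 1,3,4: normalisation and zero-m 3j drop out of the ratio.
A: Δ: 0! 2! 6! / 9! → 1/252; sum: t=0:+1/48 = 1/48; 3j²(1 3 4; 0 -1 1) = Δ·Π!·Σ² = 5/84  (sign -1)
B: Δ: 0! 2! 6! / 9! → 1/252; sum: t=0:+1/1440 = 1/1440; 3j²(1 3 4; 1 -3 2) = Δ·Π!·Σ² = 1/252  (sign +1)
I_A²/I_B² = (5/84)/(1/252) = 15/1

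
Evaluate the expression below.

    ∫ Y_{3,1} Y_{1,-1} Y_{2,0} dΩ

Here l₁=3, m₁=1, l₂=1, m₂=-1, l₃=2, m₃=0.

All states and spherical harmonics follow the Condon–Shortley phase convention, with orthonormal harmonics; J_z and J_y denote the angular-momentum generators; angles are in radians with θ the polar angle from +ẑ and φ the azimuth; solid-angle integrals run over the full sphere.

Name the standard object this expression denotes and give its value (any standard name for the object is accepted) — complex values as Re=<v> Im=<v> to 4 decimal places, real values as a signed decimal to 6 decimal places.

Gaunt coefficient, -0.202301

This is a Gaunt coefficient — the integral of a triple product of spherical harmonics over the sphere.
m-sum 0 ✓  L=6 even ✓  2≤2≤4 ✓
Π(2lᵢ+1) = 7×3×5 = 105
triangle coeff Δ(3,1,2) = 1/105
Σ_t [1,1]: t=1:−1/4 = -1/4
(3j)²=3/35 [(3 1 2; 0 0 0)], sign=-1
Σ_t [0,0]: t=0:+1/8 = 1/8
(3j)²=2/35 [(3 1 2; 1 -1 0)], sign=+1
⇒ 4πI² = 18/35
I = (-1)√(18/35/(4π)) = -0.20230066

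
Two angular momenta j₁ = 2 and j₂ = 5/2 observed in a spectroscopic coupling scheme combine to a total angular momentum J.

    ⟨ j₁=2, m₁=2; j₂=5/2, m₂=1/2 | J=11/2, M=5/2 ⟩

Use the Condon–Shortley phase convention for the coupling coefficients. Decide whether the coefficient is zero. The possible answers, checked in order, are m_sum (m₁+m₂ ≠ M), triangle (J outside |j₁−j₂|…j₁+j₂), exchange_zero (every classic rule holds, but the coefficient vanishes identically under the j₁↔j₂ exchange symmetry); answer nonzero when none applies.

triangle

m-sum: m₁+m₂ = 2+1/2 = 5/2, M = 5/2  ✓
triangle: need |j₁−j₂| ≤ J ≤ j₁+j₂, i.e. J ∈ [1/2, 9/2]; J = 11/2 is outside ✗ ⇒ coefficient is 0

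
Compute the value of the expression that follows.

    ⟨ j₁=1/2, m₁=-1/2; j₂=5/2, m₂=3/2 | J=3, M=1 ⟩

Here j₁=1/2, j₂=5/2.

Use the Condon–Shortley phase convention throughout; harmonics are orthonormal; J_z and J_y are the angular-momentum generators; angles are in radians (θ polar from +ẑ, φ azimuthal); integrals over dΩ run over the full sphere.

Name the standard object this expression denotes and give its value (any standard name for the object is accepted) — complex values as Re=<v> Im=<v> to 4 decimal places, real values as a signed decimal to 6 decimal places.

This is a Clebsch–Gordan (vector-coupling) coefficient.
√[7·0!1!5!/7! · 0!1!4!1!4!2!] = √(192)
  +(−1)^0/∏(0,0,1,4,0,1)! = 1/24  (running 1/24)
⟨..|..⟩ = √(192)·(1/24) = +0.577350

Clebsch–Gordan coefficient, +√(1/3) ≈ +0.577350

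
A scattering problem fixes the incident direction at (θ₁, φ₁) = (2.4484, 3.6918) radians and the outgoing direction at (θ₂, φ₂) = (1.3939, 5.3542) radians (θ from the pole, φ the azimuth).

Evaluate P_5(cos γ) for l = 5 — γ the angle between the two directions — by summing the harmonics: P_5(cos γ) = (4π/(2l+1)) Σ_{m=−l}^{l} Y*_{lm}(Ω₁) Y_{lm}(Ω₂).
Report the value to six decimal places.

Summing Y*_{l m}(θ₁,φ₁)·Y_{l m}(θ₂,φ₂) over m ∈ [−5, 5]; prefactor 4π/(2·5+1) = 1.142397:
  [-5]  conj(Y_{5,-5})(Ω₁) = 0.04572 - 0.01882j ; Y_{5,-5}(Ω₂) = -0.02892 - 0.42805j ; Δ = -0.00938 - 0.01903j
  [-4]  conj(Y_{5,-4})(Ω₁) = 0.11090 - 0.15209j ; Y_{5,-4}(Ω₂) = -0.20362 - 0.13177j ; Δ = -0.04262 + 0.01636j
  [-3]  conj(Y_{5,-3})(Ω₁) = 0.03113 - 0.38915j ; Y_{5,-3}(Ω₂) = 0.22322 - 0.08265j ; Δ = -0.02522 - 0.08944j
  [-2]  conj(Y_{5,-2})(Ω₁) = -0.18698 - 0.36775j ; Y_{5,-2}(Ω₂) = 0.07425 - 0.25142j ; Δ = -0.10634 + 0.01970j
  [-1]  conj(Y_{5,-1})(Ω₁) = -0.01192 - 0.00731j ; Y_{5,-1}(Ω₂) = 0.11072 + 0.14814j ; Δ = -0.00024 - 0.00257j
  [+0]  conj(Y_{5,0})(Ω₁) = 0.39242 + 0.00000j ; Y_{5,0}(Ω₂) = 0.26534 + 0.00000j ; Δ = 0.10412 + 0.00000j
  [+1]  conj(Y_{5,1})(Ω₁) = 0.01192 - 0.00731j ; Y_{5,1}(Ω₂) = -0.11072 + 0.14814j ; Δ = -0.00024 + 0.00257j
  [+2]  conj(Y_{5,2})(Ω₁) = -0.18698 + 0.36775j ; Y_{5,2}(Ω₂) = 0.07425 + 0.25142j ; Δ = -0.10634 - 0.01970j
  [+3]  conj(Y_{5,3})(Ω₁) = -0.03113 - 0.38915j ; Y_{5,3}(Ω₂) = -0.22322 - 0.08265j ; Δ = -0.02522 + 0.08944j
  [+4]  conj(Y_{5,4})(Ω₁) = 0.11090 + 0.15209j ; Y_{5,4}(Ω₂) = -0.20362 + 0.13177j ; Δ = -0.04262 - 0.01636j
  [+5]  conj(Y_{5,5})(Ω₁) = -0.04572 - 0.01882j ; Y_{5,5}(Ω₂) = 0.02892 - 0.42805j ; Δ = -0.00938 + 0.01903j
Σ over m = -0.26347 + 0.00000j; ×(4π/11) → -0.30099 + 0.00000j. Real part: -0.300986

-0.300986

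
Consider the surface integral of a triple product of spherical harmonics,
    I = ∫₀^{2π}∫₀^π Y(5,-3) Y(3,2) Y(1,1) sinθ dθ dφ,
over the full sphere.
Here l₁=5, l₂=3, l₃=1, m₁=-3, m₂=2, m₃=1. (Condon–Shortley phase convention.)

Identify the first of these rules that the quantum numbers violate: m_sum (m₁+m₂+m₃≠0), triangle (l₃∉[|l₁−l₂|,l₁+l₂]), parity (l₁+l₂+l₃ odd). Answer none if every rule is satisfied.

m₁+m₂+m₃ = -3 + 2 + 1 = 0  ✓
triangle: need |l₁−l₂| ≤ l₃ ≤ l₁+l₂ = [2,8]; l₃=1 is outside  ✗
parity: l₁+l₂+l₃ = 9 is odd

triangle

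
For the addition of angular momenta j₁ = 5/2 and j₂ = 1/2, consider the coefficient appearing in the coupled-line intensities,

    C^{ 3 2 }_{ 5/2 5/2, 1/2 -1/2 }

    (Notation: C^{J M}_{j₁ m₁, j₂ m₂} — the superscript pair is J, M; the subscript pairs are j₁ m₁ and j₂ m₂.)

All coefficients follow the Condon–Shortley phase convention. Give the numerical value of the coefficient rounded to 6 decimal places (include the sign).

triangle: 0!·5!·1!/7! = 120/5040
(j±m)!: 5!·0!·0!·1!·5!·1! = 14400
prefactor² = (2J+1)·Δ·N² = 2400
  k=0: +1/(0!·0!·0!·0!·5!·1!) = 1/120
Σ = 1/120  ⇒  CG² = 2400·(1/120)² = 1/6
CG = +√(1/6) = +0.408248

+√(1/6) ≈ +0.408248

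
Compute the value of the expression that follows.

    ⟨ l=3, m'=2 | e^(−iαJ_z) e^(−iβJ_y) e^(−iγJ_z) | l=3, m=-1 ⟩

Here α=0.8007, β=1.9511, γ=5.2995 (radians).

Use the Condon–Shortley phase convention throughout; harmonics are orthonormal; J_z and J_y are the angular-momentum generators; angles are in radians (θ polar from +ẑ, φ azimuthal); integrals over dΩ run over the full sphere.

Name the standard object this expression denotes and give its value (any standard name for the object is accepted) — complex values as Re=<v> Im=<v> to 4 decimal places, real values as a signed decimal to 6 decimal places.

This is a Wigner D-matrix element — the rotation-matrix element ⟨l m'| R(α,β,γ) |l m⟩ in the angular-momentum basis.
First d^3_{2,-1}(β=1.9511), then the phase factors e^{-i(2)α} and e^{-i(-1)γ}:
With c≡cos(β/2)=0.560713 and s≡sin(β/2)=0.828010, N=[120·1·2·24]^{1/2}=75.894664
Admissible k: 0..1 (factorial args all ≥0)
  k=0: (−1)^3·75.8947/(12)·0.5607^3·0.8280^3 = -0.632934
  k=1: (−1)^4·75.8947/(24)·0.5607^1·0.8280^5 = +0.690112
d^3_{2,-1}(1.9511) = -0.632934 +0.690112 = +0.057177
Phases: e^{-i·(2)·0.8007}=-0.030599-0.999532i, e^{-i·(-1)·5.2995}=+0.553958-0.832545i ⇒ D=-0.048550-0.030202i

Wigner D-matrix element, Re=-0.0485 Im=-0.0302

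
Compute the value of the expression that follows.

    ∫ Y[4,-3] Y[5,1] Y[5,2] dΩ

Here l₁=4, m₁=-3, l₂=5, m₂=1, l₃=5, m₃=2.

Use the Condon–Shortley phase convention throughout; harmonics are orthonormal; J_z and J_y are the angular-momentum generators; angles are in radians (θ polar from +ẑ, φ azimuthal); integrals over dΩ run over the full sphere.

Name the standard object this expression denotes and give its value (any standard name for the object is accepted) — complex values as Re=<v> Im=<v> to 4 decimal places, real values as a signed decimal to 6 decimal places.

Gaunt coefficient, -0.048522

This is a Gaunt coefficient — the integral of a triple product of spherical harmonics over the sphere.
m-sum 0 ✓  L=14 even ✓  1≤5≤9 ✓
Π(2lᵢ+1) = 9×11×11 = 1089
triangle coeff Δ(4,5,5) = 1/3153150
Σ_t [0,4]: t=0:+1/69120 t=1:−1/1728 t=2:+1/576 t=3:−1/1728 t=4:+1/69120 = 7/11520
(3j)²=2/143 [(4 5 5; 0 0 0)], sign=-1
Σ_t [3,4]: t=3:−1/5184 t=4:+1/6912 = -1/20736
(3j)²=5/2574 [(4 5 5; -3 1 2)], sign=+1
⇒ 4πI² = 5/169
I = (-1)√(5/169/(4π)) = -0.04852178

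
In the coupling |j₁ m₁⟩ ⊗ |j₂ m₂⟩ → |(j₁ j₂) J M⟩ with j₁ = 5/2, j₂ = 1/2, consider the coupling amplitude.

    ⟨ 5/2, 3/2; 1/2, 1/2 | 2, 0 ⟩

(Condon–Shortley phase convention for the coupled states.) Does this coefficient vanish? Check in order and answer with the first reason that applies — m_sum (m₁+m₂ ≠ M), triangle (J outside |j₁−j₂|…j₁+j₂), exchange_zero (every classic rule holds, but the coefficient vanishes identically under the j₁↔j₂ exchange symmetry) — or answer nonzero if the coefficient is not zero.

m-sum: m₁+m₂ = 3/2+1/2 = 2, M = 0  ✗ ⇒ coefficient is 0

m_sum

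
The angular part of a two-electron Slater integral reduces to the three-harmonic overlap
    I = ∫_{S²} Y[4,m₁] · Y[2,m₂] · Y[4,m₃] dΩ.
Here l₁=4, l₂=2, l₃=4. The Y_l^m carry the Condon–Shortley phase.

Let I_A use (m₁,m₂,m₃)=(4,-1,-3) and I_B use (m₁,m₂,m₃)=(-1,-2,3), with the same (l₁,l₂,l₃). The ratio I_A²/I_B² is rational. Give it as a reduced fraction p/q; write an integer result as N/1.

l's match ⇒ only the (l;m) 3-j factors differ between A and B.
A: triangle coeff Δ(4,2,4) = 1/13860; Σ_t [0,0]: t=0:+1/1440 = 1/1440; (3j)²=7/165 [(4 2 4; 4 -1 -3)], sign=-1
B: triangle coeff Δ(4,2,4) = 1/13860; Σ_t [0,0]: t=0:+1/480 = 1/480; (3j)²=3/110 [(4 2 4; -1 -2 3)], sign=-1
I_A²/I_B² = (7/165)/(3/110) = 14/9

14/9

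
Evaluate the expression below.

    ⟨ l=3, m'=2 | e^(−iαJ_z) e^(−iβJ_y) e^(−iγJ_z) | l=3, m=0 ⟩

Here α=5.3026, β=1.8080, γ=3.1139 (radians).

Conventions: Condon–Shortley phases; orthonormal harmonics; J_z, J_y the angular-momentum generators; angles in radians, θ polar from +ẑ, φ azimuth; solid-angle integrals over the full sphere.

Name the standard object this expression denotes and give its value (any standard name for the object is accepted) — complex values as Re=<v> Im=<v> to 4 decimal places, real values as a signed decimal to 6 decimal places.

This is a Wigner D-matrix element — the rotation-matrix element ⟨l m'| R(α,β,γ) |l m⟩ in the angular-momentum basis.
Split into d^3_{2,0}(β=1.8080) × two z-phases.
With c≡cos(β/2)=0.618472 and s≡sin(β/2)=0.785807, N=[120·1·6·6]^{1/2}=65.726707
k: max(0,(0)−(2))=0 … min(3+(0),3−(2))=1
  k=0: (−1)^2·65.7267/(12)·0.6185^4·0.7858^2 = +0.494848
  k=1: (−1)^3·65.7267/(12)·0.6185^2·0.7858^4 = -0.798848
d^3_{2,0}(1.8080) = +0.494848 -0.798848 = -0.304000
Attach z-rotation phases: D = e^{-i(2)(5.3026)}·(-0.304000)·e^{-i(0)(3.1139)} = +0.115682-0.281129i

Wigner D-matrix element, Re=0.1157 Im=-0.2811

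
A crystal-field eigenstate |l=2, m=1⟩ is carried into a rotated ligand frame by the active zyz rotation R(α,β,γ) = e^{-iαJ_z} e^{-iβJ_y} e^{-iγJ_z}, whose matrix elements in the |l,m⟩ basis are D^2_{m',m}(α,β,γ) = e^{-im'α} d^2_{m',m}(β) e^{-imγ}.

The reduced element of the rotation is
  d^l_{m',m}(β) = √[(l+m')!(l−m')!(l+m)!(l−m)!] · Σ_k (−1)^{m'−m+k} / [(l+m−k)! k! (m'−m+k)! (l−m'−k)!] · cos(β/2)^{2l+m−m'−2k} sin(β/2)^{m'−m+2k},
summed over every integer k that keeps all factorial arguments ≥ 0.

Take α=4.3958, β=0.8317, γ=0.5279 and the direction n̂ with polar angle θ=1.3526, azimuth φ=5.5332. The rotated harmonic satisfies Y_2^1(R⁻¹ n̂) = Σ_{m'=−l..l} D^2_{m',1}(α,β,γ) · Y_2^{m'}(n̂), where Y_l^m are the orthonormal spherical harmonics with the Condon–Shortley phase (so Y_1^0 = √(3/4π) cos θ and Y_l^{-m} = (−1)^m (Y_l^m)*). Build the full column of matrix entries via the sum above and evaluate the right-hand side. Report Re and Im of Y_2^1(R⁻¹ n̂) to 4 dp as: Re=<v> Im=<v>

Need the full column D^2_{m',1} for m'=−2..2 at α=4.3958, β=0.8317, γ=0.5279.
cos(β/2)=0.914773, sin(β/2)=0.403968
d^2_{-2,1}: single k=3 term ⇒ +0.120610;  D = -0.048045+0.110627i
d^2_{-1,1}: k∈[2..3] ⇒ +0.409677 -0.026631 = +0.383046;  D = -0.286377-0.254386i
d^2_{0,1}: k∈[1..2] ⇒ +0.757465 -0.147716 = +0.609749;  D = +0.526742-0.307143i
d^2_{1,1}: k∈[0..1] ⇒ +0.700251 -0.409677 = +0.290574;  D = +0.060946+0.284111i
d^2_{2,1}: single k=0 term ⇒ -0.618468;  D = +0.615043+0.064991i
Y_2^{m'}(θ=1.3526,φ=5.5332) and Σ D·Y over m':
  (-0.0480+0.1106i)·(+0.0261+0.3673i)  (-0.2864-0.2544i)·(+0.1195+0.1113i)  (+0.5267-0.3071i)·(-0.2711+0.0000i)  (+0.0609+0.2841i)·(-0.1195+0.1113i)  (+0.6150+0.0650i)·(+0.0261-0.3673i)
Y_2^1(R⁻¹ n̂) = -0.189563-0.245110i

Re=-0.1896 Im=-0.2451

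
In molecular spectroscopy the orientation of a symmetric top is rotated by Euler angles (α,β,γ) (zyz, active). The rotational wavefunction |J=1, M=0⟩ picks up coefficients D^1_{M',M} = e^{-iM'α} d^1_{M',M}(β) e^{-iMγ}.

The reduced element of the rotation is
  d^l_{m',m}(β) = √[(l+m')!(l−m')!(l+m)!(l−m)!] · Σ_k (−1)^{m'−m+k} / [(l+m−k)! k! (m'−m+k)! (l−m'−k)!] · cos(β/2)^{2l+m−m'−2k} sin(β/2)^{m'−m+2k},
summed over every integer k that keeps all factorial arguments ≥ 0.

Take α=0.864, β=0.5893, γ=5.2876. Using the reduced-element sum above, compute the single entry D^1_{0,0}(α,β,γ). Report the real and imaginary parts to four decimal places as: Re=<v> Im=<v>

First d^1_{0,0}(β=0.5893), then the phase factors e^{-i(0)α} and e^{-i(0)γ}:
Half-angle: c=0.956904, s=0.290405. N=√(1·1·1·1)=1.000000
k∈{0,1} keeps every argument non-negative
  k=0: (−1)^0·1.0000/(1)·0.9569^2·0.2904^0 = +0.915665
  k=1: (−1)^1·1.0000/(1)·0.9569^0·0.2904^2 = -0.084335
d^1_{0,0}(0.5893) = +0.915665 -0.084335 = +0.831330
Attach z-rotation phases: D = e^{-i(0)(0.8640)}·(+0.831330)·e^{-i(0)(5.2876)} = +0.831330+0.000000i

Re=0.8313 Im=0.0000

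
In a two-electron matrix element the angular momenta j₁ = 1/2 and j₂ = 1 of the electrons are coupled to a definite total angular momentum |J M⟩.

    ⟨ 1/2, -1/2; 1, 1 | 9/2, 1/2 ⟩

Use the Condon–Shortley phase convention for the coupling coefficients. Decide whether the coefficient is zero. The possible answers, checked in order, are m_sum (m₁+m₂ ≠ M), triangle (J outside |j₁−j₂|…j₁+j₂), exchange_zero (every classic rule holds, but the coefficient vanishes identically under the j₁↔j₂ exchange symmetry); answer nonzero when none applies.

triangle

m-sum: m₁+m₂ = -1/2+1 = 1/2, M = 1/2  ✓
triangle: need |j₁−j₂| ≤ J ≤ j₁+j₂, i.e. J ∈ [1/2, 3/2]; J = 9/2 is outside ✗ ⇒ coefficient is 0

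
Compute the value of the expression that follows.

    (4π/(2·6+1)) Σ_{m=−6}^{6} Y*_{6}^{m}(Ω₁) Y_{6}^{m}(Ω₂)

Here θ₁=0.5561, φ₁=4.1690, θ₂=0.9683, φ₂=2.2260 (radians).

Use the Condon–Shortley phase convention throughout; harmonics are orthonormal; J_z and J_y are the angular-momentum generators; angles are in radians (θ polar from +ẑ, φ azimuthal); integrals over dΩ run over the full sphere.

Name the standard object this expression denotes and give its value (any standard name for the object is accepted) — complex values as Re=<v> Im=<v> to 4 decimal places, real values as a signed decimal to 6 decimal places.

Legendre polynomial (addition theorem), +0.174529

This sum is the spherical-harmonic addition theorem: it equals the Legendre polynomial P_l(cos γ) of the angle γ between the two directions.
Summing Y*_{l m}(θ₁,φ₁)·Y_{l m}(θ₂,φ₂) over m ∈ [−6, 6]; prefactor 4π/(2·6+1) = 0.966644:
  m=-6: (0.01038 - 0.00124j) × (0.10641 - 0.10731j) = 0.00097 - 0.00125j  (running Σ = 0.00097 - 0.00125j)
  m=-5: (-0.02400 + 0.05308j) × (0.04826 + 0.35683j) = -0.02010 - 0.00600j  (running Σ = -0.01913 - 0.00725j)
  m=-4: (-0.10892 - 0.15826j) × (-0.36121 - 0.20719j) = 0.00655 + 0.07973j  (running Σ = -0.01258 + 0.07248j)
  m=-3: (0.40088 - 0.02383j) × (0.10152 - 0.04230j) = 0.03969 - 0.01938j  (running Σ = 0.02711 + 0.05311j)
  m=-2: (-0.21906 + 0.41668j) × (0.07839 - 0.29423j) = 0.10542 + 0.09712j  (running Σ = 0.13253 + 0.15022j)
  m=-1: (-0.05069 - 0.08392j) × (0.14428 + 0.18775j) = 0.00844 - 0.02163j  (running Σ = 0.14098 + 0.12860j)
  m=0: (-0.41072 + 0.00000j) × (0.24689 + 0.00000j) = -0.10140 + 0.00000j  (running Σ = 0.03957 + 0.12860j)
  m=1: (0.05069 - 0.08392j) × (-0.14428 + 0.18775j) = 0.00844 + 0.02163j  (running Σ = 0.04802 + 0.15022j)
  m=2: (-0.21906 - 0.41668j) × (0.07839 + 0.29423j) = 0.10542 - 0.09712j  (running Σ = 0.15344 + 0.05311j)
  m=3: (-0.40088 - 0.02383j) × (-0.10152 - 0.04230j) = 0.03969 + 0.01938j  (running Σ = 0.19313 + 0.07248j)
  m=4: (-0.10892 + 0.15826j) × (-0.36121 + 0.20719j) = 0.00655 - 0.07973j  (running Σ = 0.19968 - 0.00725j)
  m=5: (0.02400 + 0.05308j) × (-0.04826 + 0.35683j) = -0.02010 + 0.00600j  (running Σ = 0.17958 - 0.00125j)
  m=6: (0.01038 + 0.00124j) × (0.10641 + 0.10731j) = 0.00097 + 0.00125j  (running Σ = 0.18055 + 0.00000j)
Accumulated sum 0.18055 + 0.00000j; after 4π/(2l+1) scaling, 0.17453 + 0.00000j ⇒ P_6 = 0.174529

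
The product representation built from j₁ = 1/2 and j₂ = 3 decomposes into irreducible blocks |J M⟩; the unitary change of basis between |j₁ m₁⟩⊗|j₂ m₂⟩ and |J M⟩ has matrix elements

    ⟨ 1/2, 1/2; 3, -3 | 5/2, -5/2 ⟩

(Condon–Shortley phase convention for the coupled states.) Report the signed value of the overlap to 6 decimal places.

√[6·1!0!5!/7! · 1!0!0!6!0!5!] = √(86400/7)
  +(−1)^0/∏(0,1,0,0,0,5)! = 1/120  (running 1/120)
⟨..|..⟩ = √(86400/7)·(1/120) = +0.925820

+0.925820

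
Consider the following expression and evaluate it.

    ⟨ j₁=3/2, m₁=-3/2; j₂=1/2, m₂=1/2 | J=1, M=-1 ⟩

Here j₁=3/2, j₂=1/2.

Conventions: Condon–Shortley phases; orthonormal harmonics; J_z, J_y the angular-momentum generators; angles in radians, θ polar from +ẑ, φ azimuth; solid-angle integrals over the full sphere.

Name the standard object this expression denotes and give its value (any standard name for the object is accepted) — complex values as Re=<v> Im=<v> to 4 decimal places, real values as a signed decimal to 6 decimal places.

Clebsch–Gordan coefficient, −√(3/4) ≈ -0.866025

This is a Clebsch–Gordan (vector-coupling) coefficient.
√[3·1!2!0!/4! · 0!3!1!0!0!2!] = √(3)
  +(−1)^1/∏(1,0,2,0,0,0)! = -1/2  (running -1/2)
⟨..|..⟩ = √(3)·(-1/2) = -0.866025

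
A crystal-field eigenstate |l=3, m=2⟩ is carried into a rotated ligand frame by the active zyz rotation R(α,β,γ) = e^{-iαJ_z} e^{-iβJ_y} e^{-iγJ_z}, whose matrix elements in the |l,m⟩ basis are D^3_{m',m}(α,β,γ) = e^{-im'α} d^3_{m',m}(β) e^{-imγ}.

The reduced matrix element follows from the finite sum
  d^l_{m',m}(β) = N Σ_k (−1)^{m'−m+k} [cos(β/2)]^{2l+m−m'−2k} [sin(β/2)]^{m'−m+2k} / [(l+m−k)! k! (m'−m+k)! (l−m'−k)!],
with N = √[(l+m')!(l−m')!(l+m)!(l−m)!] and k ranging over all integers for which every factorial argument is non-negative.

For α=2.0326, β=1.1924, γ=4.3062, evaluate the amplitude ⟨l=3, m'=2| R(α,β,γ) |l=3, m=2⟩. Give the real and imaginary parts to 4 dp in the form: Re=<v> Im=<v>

First d^3_{2,2}(β=1.1924), then the phase factors e^{-i(2)α} and e^{-i(2)γ}:
Half-angle: c=0.827475, s=0.561502. N=√(120·1·120·1)=120.000000
k: max(0,(2)−(2))=0 … min(3+(2),3−(2))=1
  k=0: (−1)^0·120.0000/(120)·0.8275^6·0.5615^0 = +0.321019
  k=1: (−1)^1·120.0000/(24)·0.8275^4·0.5615^2 = -0.739083
d^3_{2,2}(1.1924) = +0.321019 -0.739083 = -0.418064
Phases: e^{-i·(2)·2.0326}=-0.602946+0.797782i, e^{-i·(2)·4.3062}=-0.687774-0.725925i ⇒ D=-0.415480+0.046405i

Re=-0.4155 Im=0.0464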